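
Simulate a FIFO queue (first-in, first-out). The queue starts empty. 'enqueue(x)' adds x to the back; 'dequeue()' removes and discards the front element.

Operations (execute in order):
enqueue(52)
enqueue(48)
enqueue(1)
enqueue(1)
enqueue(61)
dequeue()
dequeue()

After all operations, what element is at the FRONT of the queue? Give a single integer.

enqueue(52): queue = [52]
enqueue(48): queue = [52, 48]
enqueue(1): queue = [52, 48, 1]
enqueue(1): queue = [52, 48, 1, 1]
enqueue(61): queue = [52, 48, 1, 1, 61]
dequeue(): queue = [48, 1, 1, 61]
dequeue(): queue = [1, 1, 61]

Answer: 1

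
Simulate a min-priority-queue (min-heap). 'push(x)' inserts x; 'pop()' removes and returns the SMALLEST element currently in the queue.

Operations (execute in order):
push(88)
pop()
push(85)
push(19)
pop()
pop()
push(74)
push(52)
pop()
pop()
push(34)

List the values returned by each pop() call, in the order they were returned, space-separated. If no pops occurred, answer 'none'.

Answer: 88 19 85 52 74

Derivation:
push(88): heap contents = [88]
pop() → 88: heap contents = []
push(85): heap contents = [85]
push(19): heap contents = [19, 85]
pop() → 19: heap contents = [85]
pop() → 85: heap contents = []
push(74): heap contents = [74]
push(52): heap contents = [52, 74]
pop() → 52: heap contents = [74]
pop() → 74: heap contents = []
push(34): heap contents = [34]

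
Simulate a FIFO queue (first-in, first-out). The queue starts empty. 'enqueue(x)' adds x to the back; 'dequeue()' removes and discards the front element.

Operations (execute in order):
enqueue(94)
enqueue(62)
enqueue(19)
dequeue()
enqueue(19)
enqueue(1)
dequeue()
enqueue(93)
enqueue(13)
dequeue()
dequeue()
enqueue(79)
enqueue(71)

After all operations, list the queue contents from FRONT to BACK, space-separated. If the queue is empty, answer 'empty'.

Answer: 1 93 13 79 71

Derivation:
enqueue(94): [94]
enqueue(62): [94, 62]
enqueue(19): [94, 62, 19]
dequeue(): [62, 19]
enqueue(19): [62, 19, 19]
enqueue(1): [62, 19, 19, 1]
dequeue(): [19, 19, 1]
enqueue(93): [19, 19, 1, 93]
enqueue(13): [19, 19, 1, 93, 13]
dequeue(): [19, 1, 93, 13]
dequeue(): [1, 93, 13]
enqueue(79): [1, 93, 13, 79]
enqueue(71): [1, 93, 13, 79, 71]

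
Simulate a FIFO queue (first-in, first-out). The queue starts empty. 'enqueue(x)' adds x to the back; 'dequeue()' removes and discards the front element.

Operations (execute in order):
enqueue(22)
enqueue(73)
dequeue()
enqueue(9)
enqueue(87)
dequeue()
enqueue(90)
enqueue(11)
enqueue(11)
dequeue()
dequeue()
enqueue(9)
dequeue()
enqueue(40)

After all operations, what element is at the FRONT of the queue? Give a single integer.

Answer: 11

Derivation:
enqueue(22): queue = [22]
enqueue(73): queue = [22, 73]
dequeue(): queue = [73]
enqueue(9): queue = [73, 9]
enqueue(87): queue = [73, 9, 87]
dequeue(): queue = [9, 87]
enqueue(90): queue = [9, 87, 90]
enqueue(11): queue = [9, 87, 90, 11]
enqueue(11): queue = [9, 87, 90, 11, 11]
dequeue(): queue = [87, 90, 11, 11]
dequeue(): queue = [90, 11, 11]
enqueue(9): queue = [90, 11, 11, 9]
dequeue(): queue = [11, 11, 9]
enqueue(40): queue = [11, 11, 9, 40]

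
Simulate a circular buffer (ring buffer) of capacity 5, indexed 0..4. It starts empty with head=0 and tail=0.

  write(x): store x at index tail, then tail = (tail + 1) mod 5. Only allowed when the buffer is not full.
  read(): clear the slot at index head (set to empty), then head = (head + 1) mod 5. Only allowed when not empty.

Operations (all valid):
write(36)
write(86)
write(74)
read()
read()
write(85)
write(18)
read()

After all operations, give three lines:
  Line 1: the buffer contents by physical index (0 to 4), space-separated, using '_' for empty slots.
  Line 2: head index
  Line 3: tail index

write(36): buf=[36 _ _ _ _], head=0, tail=1, size=1
write(86): buf=[36 86 _ _ _], head=0, tail=2, size=2
write(74): buf=[36 86 74 _ _], head=0, tail=3, size=3
read(): buf=[_ 86 74 _ _], head=1, tail=3, size=2
read(): buf=[_ _ 74 _ _], head=2, tail=3, size=1
write(85): buf=[_ _ 74 85 _], head=2, tail=4, size=2
write(18): buf=[_ _ 74 85 18], head=2, tail=0, size=3
read(): buf=[_ _ _ 85 18], head=3, tail=0, size=2

Answer: _ _ _ 85 18
3
0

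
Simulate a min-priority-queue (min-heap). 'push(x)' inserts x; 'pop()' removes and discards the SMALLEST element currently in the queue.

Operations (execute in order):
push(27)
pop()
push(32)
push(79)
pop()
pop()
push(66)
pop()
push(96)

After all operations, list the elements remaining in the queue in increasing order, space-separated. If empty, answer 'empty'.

push(27): heap contents = [27]
pop() → 27: heap contents = []
push(32): heap contents = [32]
push(79): heap contents = [32, 79]
pop() → 32: heap contents = [79]
pop() → 79: heap contents = []
push(66): heap contents = [66]
pop() → 66: heap contents = []
push(96): heap contents = [96]

Answer: 96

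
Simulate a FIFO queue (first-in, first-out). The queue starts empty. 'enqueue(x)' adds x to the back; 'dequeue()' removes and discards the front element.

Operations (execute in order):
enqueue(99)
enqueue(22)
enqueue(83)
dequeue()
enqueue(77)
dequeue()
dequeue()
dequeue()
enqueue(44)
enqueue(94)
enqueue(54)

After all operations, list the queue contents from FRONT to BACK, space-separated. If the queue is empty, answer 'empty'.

Answer: 44 94 54

Derivation:
enqueue(99): [99]
enqueue(22): [99, 22]
enqueue(83): [99, 22, 83]
dequeue(): [22, 83]
enqueue(77): [22, 83, 77]
dequeue(): [83, 77]
dequeue(): [77]
dequeue(): []
enqueue(44): [44]
enqueue(94): [44, 94]
enqueue(54): [44, 94, 54]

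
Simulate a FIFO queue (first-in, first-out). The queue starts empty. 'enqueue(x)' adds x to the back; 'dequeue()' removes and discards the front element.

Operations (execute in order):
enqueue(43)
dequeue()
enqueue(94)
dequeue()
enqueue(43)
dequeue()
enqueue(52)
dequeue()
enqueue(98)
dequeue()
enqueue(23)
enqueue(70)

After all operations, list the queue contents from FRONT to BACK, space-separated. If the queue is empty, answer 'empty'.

Answer: 23 70

Derivation:
enqueue(43): [43]
dequeue(): []
enqueue(94): [94]
dequeue(): []
enqueue(43): [43]
dequeue(): []
enqueue(52): [52]
dequeue(): []
enqueue(98): [98]
dequeue(): []
enqueue(23): [23]
enqueue(70): [23, 70]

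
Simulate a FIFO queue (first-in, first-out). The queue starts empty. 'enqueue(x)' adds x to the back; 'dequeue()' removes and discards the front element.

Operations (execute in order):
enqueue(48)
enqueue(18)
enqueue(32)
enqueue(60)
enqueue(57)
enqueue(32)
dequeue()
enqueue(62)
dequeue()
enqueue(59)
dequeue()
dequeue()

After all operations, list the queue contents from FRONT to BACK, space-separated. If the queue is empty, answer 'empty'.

Answer: 57 32 62 59

Derivation:
enqueue(48): [48]
enqueue(18): [48, 18]
enqueue(32): [48, 18, 32]
enqueue(60): [48, 18, 32, 60]
enqueue(57): [48, 18, 32, 60, 57]
enqueue(32): [48, 18, 32, 60, 57, 32]
dequeue(): [18, 32, 60, 57, 32]
enqueue(62): [18, 32, 60, 57, 32, 62]
dequeue(): [32, 60, 57, 32, 62]
enqueue(59): [32, 60, 57, 32, 62, 59]
dequeue(): [60, 57, 32, 62, 59]
dequeue(): [57, 32, 62, 59]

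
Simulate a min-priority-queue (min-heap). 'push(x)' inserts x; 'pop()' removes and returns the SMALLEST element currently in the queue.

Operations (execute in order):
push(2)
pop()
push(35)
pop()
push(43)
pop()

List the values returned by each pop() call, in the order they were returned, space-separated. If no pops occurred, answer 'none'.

push(2): heap contents = [2]
pop() → 2: heap contents = []
push(35): heap contents = [35]
pop() → 35: heap contents = []
push(43): heap contents = [43]
pop() → 43: heap contents = []

Answer: 2 35 43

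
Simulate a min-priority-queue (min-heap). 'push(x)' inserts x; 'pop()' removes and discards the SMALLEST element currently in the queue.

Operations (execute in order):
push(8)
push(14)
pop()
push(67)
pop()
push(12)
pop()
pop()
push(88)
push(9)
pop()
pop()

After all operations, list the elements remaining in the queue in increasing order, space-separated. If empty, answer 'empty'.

Answer: empty

Derivation:
push(8): heap contents = [8]
push(14): heap contents = [8, 14]
pop() → 8: heap contents = [14]
push(67): heap contents = [14, 67]
pop() → 14: heap contents = [67]
push(12): heap contents = [12, 67]
pop() → 12: heap contents = [67]
pop() → 67: heap contents = []
push(88): heap contents = [88]
push(9): heap contents = [9, 88]
pop() → 9: heap contents = [88]
pop() → 88: heap contents = []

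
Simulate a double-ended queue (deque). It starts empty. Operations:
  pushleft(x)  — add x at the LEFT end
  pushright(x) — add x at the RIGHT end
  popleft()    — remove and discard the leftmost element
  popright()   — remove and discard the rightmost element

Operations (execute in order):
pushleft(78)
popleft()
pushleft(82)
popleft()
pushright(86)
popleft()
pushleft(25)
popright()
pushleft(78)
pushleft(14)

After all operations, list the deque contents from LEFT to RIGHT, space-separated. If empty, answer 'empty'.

pushleft(78): [78]
popleft(): []
pushleft(82): [82]
popleft(): []
pushright(86): [86]
popleft(): []
pushleft(25): [25]
popright(): []
pushleft(78): [78]
pushleft(14): [14, 78]

Answer: 14 78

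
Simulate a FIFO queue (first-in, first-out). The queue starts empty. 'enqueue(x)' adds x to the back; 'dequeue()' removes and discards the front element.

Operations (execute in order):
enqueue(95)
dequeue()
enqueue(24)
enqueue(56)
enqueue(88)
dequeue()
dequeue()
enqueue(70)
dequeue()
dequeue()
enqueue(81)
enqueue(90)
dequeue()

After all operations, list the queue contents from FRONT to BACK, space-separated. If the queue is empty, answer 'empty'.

Answer: 90

Derivation:
enqueue(95): [95]
dequeue(): []
enqueue(24): [24]
enqueue(56): [24, 56]
enqueue(88): [24, 56, 88]
dequeue(): [56, 88]
dequeue(): [88]
enqueue(70): [88, 70]
dequeue(): [70]
dequeue(): []
enqueue(81): [81]
enqueue(90): [81, 90]
dequeue(): [90]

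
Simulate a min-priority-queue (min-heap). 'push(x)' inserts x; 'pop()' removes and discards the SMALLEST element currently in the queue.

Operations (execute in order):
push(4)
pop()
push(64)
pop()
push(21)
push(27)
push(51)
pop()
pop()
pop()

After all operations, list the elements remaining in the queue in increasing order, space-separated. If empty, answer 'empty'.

push(4): heap contents = [4]
pop() → 4: heap contents = []
push(64): heap contents = [64]
pop() → 64: heap contents = []
push(21): heap contents = [21]
push(27): heap contents = [21, 27]
push(51): heap contents = [21, 27, 51]
pop() → 21: heap contents = [27, 51]
pop() → 27: heap contents = [51]
pop() → 51: heap contents = []

Answer: empty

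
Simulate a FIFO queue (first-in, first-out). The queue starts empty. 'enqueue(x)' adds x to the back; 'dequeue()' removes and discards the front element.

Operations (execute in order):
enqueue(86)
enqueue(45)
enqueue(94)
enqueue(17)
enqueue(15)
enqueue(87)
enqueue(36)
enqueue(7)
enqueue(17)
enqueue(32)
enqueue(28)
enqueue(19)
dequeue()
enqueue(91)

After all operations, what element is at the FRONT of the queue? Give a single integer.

Answer: 45

Derivation:
enqueue(86): queue = [86]
enqueue(45): queue = [86, 45]
enqueue(94): queue = [86, 45, 94]
enqueue(17): queue = [86, 45, 94, 17]
enqueue(15): queue = [86, 45, 94, 17, 15]
enqueue(87): queue = [86, 45, 94, 17, 15, 87]
enqueue(36): queue = [86, 45, 94, 17, 15, 87, 36]
enqueue(7): queue = [86, 45, 94, 17, 15, 87, 36, 7]
enqueue(17): queue = [86, 45, 94, 17, 15, 87, 36, 7, 17]
enqueue(32): queue = [86, 45, 94, 17, 15, 87, 36, 7, 17, 32]
enqueue(28): queue = [86, 45, 94, 17, 15, 87, 36, 7, 17, 32, 28]
enqueue(19): queue = [86, 45, 94, 17, 15, 87, 36, 7, 17, 32, 28, 19]
dequeue(): queue = [45, 94, 17, 15, 87, 36, 7, 17, 32, 28, 19]
enqueue(91): queue = [45, 94, 17, 15, 87, 36, 7, 17, 32, 28, 19, 91]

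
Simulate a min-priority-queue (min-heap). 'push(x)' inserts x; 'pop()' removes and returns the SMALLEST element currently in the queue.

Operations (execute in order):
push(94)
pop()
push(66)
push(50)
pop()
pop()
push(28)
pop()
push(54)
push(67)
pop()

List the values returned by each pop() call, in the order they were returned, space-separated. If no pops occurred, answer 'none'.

push(94): heap contents = [94]
pop() → 94: heap contents = []
push(66): heap contents = [66]
push(50): heap contents = [50, 66]
pop() → 50: heap contents = [66]
pop() → 66: heap contents = []
push(28): heap contents = [28]
pop() → 28: heap contents = []
push(54): heap contents = [54]
push(67): heap contents = [54, 67]
pop() → 54: heap contents = [67]

Answer: 94 50 66 28 54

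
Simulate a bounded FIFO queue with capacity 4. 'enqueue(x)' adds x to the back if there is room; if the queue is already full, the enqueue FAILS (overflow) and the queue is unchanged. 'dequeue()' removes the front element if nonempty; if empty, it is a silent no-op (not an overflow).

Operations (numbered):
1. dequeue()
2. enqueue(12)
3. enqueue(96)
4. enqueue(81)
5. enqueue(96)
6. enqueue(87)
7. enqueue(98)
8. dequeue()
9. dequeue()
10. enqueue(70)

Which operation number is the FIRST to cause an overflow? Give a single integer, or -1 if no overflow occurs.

1. dequeue(): empty, no-op, size=0
2. enqueue(12): size=1
3. enqueue(96): size=2
4. enqueue(81): size=3
5. enqueue(96): size=4
6. enqueue(87): size=4=cap → OVERFLOW (fail)
7. enqueue(98): size=4=cap → OVERFLOW (fail)
8. dequeue(): size=3
9. dequeue(): size=2
10. enqueue(70): size=3

Answer: 6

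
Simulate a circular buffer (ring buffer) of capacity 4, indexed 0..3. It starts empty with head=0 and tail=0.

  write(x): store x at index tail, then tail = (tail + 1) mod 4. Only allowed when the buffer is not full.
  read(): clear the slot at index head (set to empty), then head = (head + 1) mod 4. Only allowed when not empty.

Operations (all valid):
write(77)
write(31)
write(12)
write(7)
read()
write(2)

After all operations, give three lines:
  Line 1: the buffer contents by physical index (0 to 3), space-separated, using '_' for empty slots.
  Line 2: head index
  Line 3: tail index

Answer: 2 31 12 7
1
1

Derivation:
write(77): buf=[77 _ _ _], head=0, tail=1, size=1
write(31): buf=[77 31 _ _], head=0, tail=2, size=2
write(12): buf=[77 31 12 _], head=0, tail=3, size=3
write(7): buf=[77 31 12 7], head=0, tail=0, size=4
read(): buf=[_ 31 12 7], head=1, tail=0, size=3
write(2): buf=[2 31 12 7], head=1, tail=1, size=4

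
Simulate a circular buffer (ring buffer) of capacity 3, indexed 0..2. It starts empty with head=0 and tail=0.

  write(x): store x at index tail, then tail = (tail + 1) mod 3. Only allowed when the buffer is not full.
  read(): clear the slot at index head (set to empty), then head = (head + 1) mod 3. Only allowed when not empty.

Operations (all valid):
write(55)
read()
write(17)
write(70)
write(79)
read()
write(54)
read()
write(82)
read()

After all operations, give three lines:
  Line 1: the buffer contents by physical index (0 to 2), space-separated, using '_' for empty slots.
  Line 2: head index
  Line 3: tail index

write(55): buf=[55 _ _], head=0, tail=1, size=1
read(): buf=[_ _ _], head=1, tail=1, size=0
write(17): buf=[_ 17 _], head=1, tail=2, size=1
write(70): buf=[_ 17 70], head=1, tail=0, size=2
write(79): buf=[79 17 70], head=1, tail=1, size=3
read(): buf=[79 _ 70], head=2, tail=1, size=2
write(54): buf=[79 54 70], head=2, tail=2, size=3
read(): buf=[79 54 _], head=0, tail=2, size=2
write(82): buf=[79 54 82], head=0, tail=0, size=3
read(): buf=[_ 54 82], head=1, tail=0, size=2

Answer: _ 54 82
1
0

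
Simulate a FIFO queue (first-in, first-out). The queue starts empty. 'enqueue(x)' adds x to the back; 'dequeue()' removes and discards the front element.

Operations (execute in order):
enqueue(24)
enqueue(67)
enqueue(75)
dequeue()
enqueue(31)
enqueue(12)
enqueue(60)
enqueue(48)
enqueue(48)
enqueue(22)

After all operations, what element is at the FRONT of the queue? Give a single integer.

enqueue(24): queue = [24]
enqueue(67): queue = [24, 67]
enqueue(75): queue = [24, 67, 75]
dequeue(): queue = [67, 75]
enqueue(31): queue = [67, 75, 31]
enqueue(12): queue = [67, 75, 31, 12]
enqueue(60): queue = [67, 75, 31, 12, 60]
enqueue(48): queue = [67, 75, 31, 12, 60, 48]
enqueue(48): queue = [67, 75, 31, 12, 60, 48, 48]
enqueue(22): queue = [67, 75, 31, 12, 60, 48, 48, 22]

Answer: 67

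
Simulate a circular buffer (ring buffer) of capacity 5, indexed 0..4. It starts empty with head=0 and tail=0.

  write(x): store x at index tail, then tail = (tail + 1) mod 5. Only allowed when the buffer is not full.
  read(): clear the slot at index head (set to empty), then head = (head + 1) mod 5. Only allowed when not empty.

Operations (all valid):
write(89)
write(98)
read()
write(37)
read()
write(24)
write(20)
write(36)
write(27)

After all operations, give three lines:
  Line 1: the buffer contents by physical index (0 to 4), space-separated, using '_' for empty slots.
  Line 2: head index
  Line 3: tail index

write(89): buf=[89 _ _ _ _], head=0, tail=1, size=1
write(98): buf=[89 98 _ _ _], head=0, tail=2, size=2
read(): buf=[_ 98 _ _ _], head=1, tail=2, size=1
write(37): buf=[_ 98 37 _ _], head=1, tail=3, size=2
read(): buf=[_ _ 37 _ _], head=2, tail=3, size=1
write(24): buf=[_ _ 37 24 _], head=2, tail=4, size=2
write(20): buf=[_ _ 37 24 20], head=2, tail=0, size=3
write(36): buf=[36 _ 37 24 20], head=2, tail=1, size=4
write(27): buf=[36 27 37 24 20], head=2, tail=2, size=5

Answer: 36 27 37 24 20
2
2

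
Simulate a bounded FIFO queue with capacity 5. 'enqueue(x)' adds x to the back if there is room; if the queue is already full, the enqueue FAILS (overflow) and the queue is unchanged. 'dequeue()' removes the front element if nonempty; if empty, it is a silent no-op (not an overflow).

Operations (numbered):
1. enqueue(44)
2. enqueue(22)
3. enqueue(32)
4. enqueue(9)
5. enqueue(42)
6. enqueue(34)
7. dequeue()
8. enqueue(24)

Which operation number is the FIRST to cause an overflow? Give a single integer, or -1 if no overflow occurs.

1. enqueue(44): size=1
2. enqueue(22): size=2
3. enqueue(32): size=3
4. enqueue(9): size=4
5. enqueue(42): size=5
6. enqueue(34): size=5=cap → OVERFLOW (fail)
7. dequeue(): size=4
8. enqueue(24): size=5

Answer: 6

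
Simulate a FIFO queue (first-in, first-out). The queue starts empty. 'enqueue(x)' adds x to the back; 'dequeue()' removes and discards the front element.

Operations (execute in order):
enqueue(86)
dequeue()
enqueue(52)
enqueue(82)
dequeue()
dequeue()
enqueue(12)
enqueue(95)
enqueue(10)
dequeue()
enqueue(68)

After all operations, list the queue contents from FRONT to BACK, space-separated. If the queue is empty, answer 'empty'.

enqueue(86): [86]
dequeue(): []
enqueue(52): [52]
enqueue(82): [52, 82]
dequeue(): [82]
dequeue(): []
enqueue(12): [12]
enqueue(95): [12, 95]
enqueue(10): [12, 95, 10]
dequeue(): [95, 10]
enqueue(68): [95, 10, 68]

Answer: 95 10 68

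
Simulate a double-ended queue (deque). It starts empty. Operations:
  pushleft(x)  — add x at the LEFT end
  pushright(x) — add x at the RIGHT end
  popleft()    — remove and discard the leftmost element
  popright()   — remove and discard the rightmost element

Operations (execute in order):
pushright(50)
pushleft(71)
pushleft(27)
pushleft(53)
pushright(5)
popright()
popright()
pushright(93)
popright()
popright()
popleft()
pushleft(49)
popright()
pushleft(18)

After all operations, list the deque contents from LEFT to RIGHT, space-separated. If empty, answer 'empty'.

Answer: 18 49

Derivation:
pushright(50): [50]
pushleft(71): [71, 50]
pushleft(27): [27, 71, 50]
pushleft(53): [53, 27, 71, 50]
pushright(5): [53, 27, 71, 50, 5]
popright(): [53, 27, 71, 50]
popright(): [53, 27, 71]
pushright(93): [53, 27, 71, 93]
popright(): [53, 27, 71]
popright(): [53, 27]
popleft(): [27]
pushleft(49): [49, 27]
popright(): [49]
pushleft(18): [18, 49]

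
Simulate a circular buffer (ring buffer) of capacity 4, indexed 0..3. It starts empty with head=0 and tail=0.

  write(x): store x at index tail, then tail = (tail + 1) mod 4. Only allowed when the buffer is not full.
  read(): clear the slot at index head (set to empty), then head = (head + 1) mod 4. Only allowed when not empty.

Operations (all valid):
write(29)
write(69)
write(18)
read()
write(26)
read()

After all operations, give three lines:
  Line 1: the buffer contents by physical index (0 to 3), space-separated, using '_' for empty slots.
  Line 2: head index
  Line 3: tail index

Answer: _ _ 18 26
2
0

Derivation:
write(29): buf=[29 _ _ _], head=0, tail=1, size=1
write(69): buf=[29 69 _ _], head=0, tail=2, size=2
write(18): buf=[29 69 18 _], head=0, tail=3, size=3
read(): buf=[_ 69 18 _], head=1, tail=3, size=2
write(26): buf=[_ 69 18 26], head=1, tail=0, size=3
read(): buf=[_ _ 18 26], head=2, tail=0, size=2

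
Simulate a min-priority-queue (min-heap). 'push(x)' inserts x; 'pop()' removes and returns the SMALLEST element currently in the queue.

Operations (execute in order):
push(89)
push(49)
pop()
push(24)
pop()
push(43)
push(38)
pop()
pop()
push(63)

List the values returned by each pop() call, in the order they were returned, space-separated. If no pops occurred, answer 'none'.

Answer: 49 24 38 43

Derivation:
push(89): heap contents = [89]
push(49): heap contents = [49, 89]
pop() → 49: heap contents = [89]
push(24): heap contents = [24, 89]
pop() → 24: heap contents = [89]
push(43): heap contents = [43, 89]
push(38): heap contents = [38, 43, 89]
pop() → 38: heap contents = [43, 89]
pop() → 43: heap contents = [89]
push(63): heap contents = [63, 89]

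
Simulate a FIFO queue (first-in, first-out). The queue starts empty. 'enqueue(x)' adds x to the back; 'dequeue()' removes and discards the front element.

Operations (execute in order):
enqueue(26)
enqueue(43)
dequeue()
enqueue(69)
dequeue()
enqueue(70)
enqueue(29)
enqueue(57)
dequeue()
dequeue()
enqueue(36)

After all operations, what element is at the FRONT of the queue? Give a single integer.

enqueue(26): queue = [26]
enqueue(43): queue = [26, 43]
dequeue(): queue = [43]
enqueue(69): queue = [43, 69]
dequeue(): queue = [69]
enqueue(70): queue = [69, 70]
enqueue(29): queue = [69, 70, 29]
enqueue(57): queue = [69, 70, 29, 57]
dequeue(): queue = [70, 29, 57]
dequeue(): queue = [29, 57]
enqueue(36): queue = [29, 57, 36]

Answer: 29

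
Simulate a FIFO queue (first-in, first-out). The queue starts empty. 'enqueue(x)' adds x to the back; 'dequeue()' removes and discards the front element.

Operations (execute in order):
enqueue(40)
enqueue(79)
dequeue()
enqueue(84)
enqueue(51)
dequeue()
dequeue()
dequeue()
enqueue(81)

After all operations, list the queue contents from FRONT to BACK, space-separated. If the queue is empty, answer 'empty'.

enqueue(40): [40]
enqueue(79): [40, 79]
dequeue(): [79]
enqueue(84): [79, 84]
enqueue(51): [79, 84, 51]
dequeue(): [84, 51]
dequeue(): [51]
dequeue(): []
enqueue(81): [81]

Answer: 81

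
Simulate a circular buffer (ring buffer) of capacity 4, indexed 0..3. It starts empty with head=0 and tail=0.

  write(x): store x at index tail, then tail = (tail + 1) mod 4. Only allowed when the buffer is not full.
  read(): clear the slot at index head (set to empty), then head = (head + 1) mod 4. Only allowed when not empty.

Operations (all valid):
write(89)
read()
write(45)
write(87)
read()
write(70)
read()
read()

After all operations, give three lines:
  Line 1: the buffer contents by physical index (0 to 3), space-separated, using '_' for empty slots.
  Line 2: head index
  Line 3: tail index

Answer: _ _ _ _
0
0

Derivation:
write(89): buf=[89 _ _ _], head=0, tail=1, size=1
read(): buf=[_ _ _ _], head=1, tail=1, size=0
write(45): buf=[_ 45 _ _], head=1, tail=2, size=1
write(87): buf=[_ 45 87 _], head=1, tail=3, size=2
read(): buf=[_ _ 87 _], head=2, tail=3, size=1
write(70): buf=[_ _ 87 70], head=2, tail=0, size=2
read(): buf=[_ _ _ 70], head=3, tail=0, size=1
read(): buf=[_ _ _ _], head=0, tail=0, size=0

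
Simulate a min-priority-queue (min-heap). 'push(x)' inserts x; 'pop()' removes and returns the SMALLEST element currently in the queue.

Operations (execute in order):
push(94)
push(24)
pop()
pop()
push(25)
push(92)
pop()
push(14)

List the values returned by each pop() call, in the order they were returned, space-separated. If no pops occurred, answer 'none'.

Answer: 24 94 25

Derivation:
push(94): heap contents = [94]
push(24): heap contents = [24, 94]
pop() → 24: heap contents = [94]
pop() → 94: heap contents = []
push(25): heap contents = [25]
push(92): heap contents = [25, 92]
pop() → 25: heap contents = [92]
push(14): heap contents = [14, 92]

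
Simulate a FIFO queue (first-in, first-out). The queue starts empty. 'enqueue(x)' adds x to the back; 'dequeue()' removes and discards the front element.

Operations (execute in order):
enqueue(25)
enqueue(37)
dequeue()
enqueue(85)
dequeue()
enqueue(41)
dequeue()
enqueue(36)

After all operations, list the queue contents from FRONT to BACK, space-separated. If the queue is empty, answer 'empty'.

Answer: 41 36

Derivation:
enqueue(25): [25]
enqueue(37): [25, 37]
dequeue(): [37]
enqueue(85): [37, 85]
dequeue(): [85]
enqueue(41): [85, 41]
dequeue(): [41]
enqueue(36): [41, 36]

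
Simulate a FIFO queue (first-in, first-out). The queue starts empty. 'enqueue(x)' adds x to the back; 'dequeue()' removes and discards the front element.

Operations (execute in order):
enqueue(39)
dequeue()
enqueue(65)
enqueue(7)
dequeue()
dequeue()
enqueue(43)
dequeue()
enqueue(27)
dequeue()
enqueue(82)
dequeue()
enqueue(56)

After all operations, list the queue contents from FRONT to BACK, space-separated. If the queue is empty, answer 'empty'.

Answer: 56

Derivation:
enqueue(39): [39]
dequeue(): []
enqueue(65): [65]
enqueue(7): [65, 7]
dequeue(): [7]
dequeue(): []
enqueue(43): [43]
dequeue(): []
enqueue(27): [27]
dequeue(): []
enqueue(82): [82]
dequeue(): []
enqueue(56): [56]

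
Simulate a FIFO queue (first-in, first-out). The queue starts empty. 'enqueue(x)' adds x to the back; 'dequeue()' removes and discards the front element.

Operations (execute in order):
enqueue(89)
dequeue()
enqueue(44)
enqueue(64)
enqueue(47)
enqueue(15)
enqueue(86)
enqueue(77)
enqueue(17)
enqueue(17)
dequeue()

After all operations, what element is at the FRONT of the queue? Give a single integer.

enqueue(89): queue = [89]
dequeue(): queue = []
enqueue(44): queue = [44]
enqueue(64): queue = [44, 64]
enqueue(47): queue = [44, 64, 47]
enqueue(15): queue = [44, 64, 47, 15]
enqueue(86): queue = [44, 64, 47, 15, 86]
enqueue(77): queue = [44, 64, 47, 15, 86, 77]
enqueue(17): queue = [44, 64, 47, 15, 86, 77, 17]
enqueue(17): queue = [44, 64, 47, 15, 86, 77, 17, 17]
dequeue(): queue = [64, 47, 15, 86, 77, 17, 17]

Answer: 64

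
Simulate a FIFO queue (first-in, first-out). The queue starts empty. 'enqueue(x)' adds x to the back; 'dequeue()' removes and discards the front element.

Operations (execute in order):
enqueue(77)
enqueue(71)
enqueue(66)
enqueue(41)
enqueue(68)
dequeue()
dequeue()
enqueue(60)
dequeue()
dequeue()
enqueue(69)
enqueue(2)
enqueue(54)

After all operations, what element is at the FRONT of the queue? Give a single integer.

enqueue(77): queue = [77]
enqueue(71): queue = [77, 71]
enqueue(66): queue = [77, 71, 66]
enqueue(41): queue = [77, 71, 66, 41]
enqueue(68): queue = [77, 71, 66, 41, 68]
dequeue(): queue = [71, 66, 41, 68]
dequeue(): queue = [66, 41, 68]
enqueue(60): queue = [66, 41, 68, 60]
dequeue(): queue = [41, 68, 60]
dequeue(): queue = [68, 60]
enqueue(69): queue = [68, 60, 69]
enqueue(2): queue = [68, 60, 69, 2]
enqueue(54): queue = [68, 60, 69, 2, 54]

Answer: 68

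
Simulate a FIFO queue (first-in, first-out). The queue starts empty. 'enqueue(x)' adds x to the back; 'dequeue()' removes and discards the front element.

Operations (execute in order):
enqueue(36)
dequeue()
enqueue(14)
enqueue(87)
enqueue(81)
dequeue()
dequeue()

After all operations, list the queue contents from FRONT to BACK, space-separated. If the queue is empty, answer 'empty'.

enqueue(36): [36]
dequeue(): []
enqueue(14): [14]
enqueue(87): [14, 87]
enqueue(81): [14, 87, 81]
dequeue(): [87, 81]
dequeue(): [81]

Answer: 81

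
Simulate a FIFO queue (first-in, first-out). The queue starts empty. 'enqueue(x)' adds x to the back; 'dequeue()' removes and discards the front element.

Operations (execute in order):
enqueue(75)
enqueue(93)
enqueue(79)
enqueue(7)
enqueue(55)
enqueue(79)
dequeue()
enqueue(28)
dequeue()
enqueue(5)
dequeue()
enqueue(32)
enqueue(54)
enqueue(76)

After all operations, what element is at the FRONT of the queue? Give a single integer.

Answer: 7

Derivation:
enqueue(75): queue = [75]
enqueue(93): queue = [75, 93]
enqueue(79): queue = [75, 93, 79]
enqueue(7): queue = [75, 93, 79, 7]
enqueue(55): queue = [75, 93, 79, 7, 55]
enqueue(79): queue = [75, 93, 79, 7, 55, 79]
dequeue(): queue = [93, 79, 7, 55, 79]
enqueue(28): queue = [93, 79, 7, 55, 79, 28]
dequeue(): queue = [79, 7, 55, 79, 28]
enqueue(5): queue = [79, 7, 55, 79, 28, 5]
dequeue(): queue = [7, 55, 79, 28, 5]
enqueue(32): queue = [7, 55, 79, 28, 5, 32]
enqueue(54): queue = [7, 55, 79, 28, 5, 32, 54]
enqueue(76): queue = [7, 55, 79, 28, 5, 32, 54, 76]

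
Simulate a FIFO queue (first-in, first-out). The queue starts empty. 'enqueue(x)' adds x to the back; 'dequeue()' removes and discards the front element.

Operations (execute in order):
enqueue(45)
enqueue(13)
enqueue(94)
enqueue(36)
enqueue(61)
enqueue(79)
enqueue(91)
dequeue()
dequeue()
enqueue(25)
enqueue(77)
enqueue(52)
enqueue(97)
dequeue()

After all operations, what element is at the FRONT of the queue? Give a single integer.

Answer: 36

Derivation:
enqueue(45): queue = [45]
enqueue(13): queue = [45, 13]
enqueue(94): queue = [45, 13, 94]
enqueue(36): queue = [45, 13, 94, 36]
enqueue(61): queue = [45, 13, 94, 36, 61]
enqueue(79): queue = [45, 13, 94, 36, 61, 79]
enqueue(91): queue = [45, 13, 94, 36, 61, 79, 91]
dequeue(): queue = [13, 94, 36, 61, 79, 91]
dequeue(): queue = [94, 36, 61, 79, 91]
enqueue(25): queue = [94, 36, 61, 79, 91, 25]
enqueue(77): queue = [94, 36, 61, 79, 91, 25, 77]
enqueue(52): queue = [94, 36, 61, 79, 91, 25, 77, 52]
enqueue(97): queue = [94, 36, 61, 79, 91, 25, 77, 52, 97]
dequeue(): queue = [36, 61, 79, 91, 25, 77, 52, 97]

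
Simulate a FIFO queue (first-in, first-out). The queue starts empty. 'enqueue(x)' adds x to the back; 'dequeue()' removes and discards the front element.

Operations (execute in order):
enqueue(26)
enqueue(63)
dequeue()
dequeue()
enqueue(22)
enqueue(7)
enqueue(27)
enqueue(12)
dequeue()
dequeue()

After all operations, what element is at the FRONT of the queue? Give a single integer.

enqueue(26): queue = [26]
enqueue(63): queue = [26, 63]
dequeue(): queue = [63]
dequeue(): queue = []
enqueue(22): queue = [22]
enqueue(7): queue = [22, 7]
enqueue(27): queue = [22, 7, 27]
enqueue(12): queue = [22, 7, 27, 12]
dequeue(): queue = [7, 27, 12]
dequeue(): queue = [27, 12]

Answer: 27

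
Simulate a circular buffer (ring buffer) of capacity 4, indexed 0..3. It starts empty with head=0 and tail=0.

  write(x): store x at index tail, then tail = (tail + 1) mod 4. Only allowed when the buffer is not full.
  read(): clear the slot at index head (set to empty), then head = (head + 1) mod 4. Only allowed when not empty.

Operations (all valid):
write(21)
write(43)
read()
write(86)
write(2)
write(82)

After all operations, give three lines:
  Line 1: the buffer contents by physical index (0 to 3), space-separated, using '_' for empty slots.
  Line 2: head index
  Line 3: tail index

Answer: 82 43 86 2
1
1

Derivation:
write(21): buf=[21 _ _ _], head=0, tail=1, size=1
write(43): buf=[21 43 _ _], head=0, tail=2, size=2
read(): buf=[_ 43 _ _], head=1, tail=2, size=1
write(86): buf=[_ 43 86 _], head=1, tail=3, size=2
write(2): buf=[_ 43 86 2], head=1, tail=0, size=3
write(82): buf=[82 43 86 2], head=1, tail=1, size=4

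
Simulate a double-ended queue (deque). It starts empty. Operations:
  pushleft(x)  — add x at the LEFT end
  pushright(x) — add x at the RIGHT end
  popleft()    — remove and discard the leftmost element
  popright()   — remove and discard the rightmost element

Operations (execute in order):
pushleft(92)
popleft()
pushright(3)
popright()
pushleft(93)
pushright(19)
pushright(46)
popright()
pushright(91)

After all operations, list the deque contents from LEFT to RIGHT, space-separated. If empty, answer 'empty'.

Answer: 93 19 91

Derivation:
pushleft(92): [92]
popleft(): []
pushright(3): [3]
popright(): []
pushleft(93): [93]
pushright(19): [93, 19]
pushright(46): [93, 19, 46]
popright(): [93, 19]
pushright(91): [93, 19, 91]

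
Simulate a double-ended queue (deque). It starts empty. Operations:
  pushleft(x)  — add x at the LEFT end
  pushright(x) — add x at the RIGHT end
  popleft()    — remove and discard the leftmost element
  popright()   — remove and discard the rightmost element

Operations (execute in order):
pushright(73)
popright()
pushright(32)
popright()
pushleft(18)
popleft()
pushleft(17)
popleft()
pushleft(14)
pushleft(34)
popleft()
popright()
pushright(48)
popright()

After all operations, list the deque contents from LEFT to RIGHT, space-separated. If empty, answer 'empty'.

Answer: empty

Derivation:
pushright(73): [73]
popright(): []
pushright(32): [32]
popright(): []
pushleft(18): [18]
popleft(): []
pushleft(17): [17]
popleft(): []
pushleft(14): [14]
pushleft(34): [34, 14]
popleft(): [14]
popright(): []
pushright(48): [48]
popright(): []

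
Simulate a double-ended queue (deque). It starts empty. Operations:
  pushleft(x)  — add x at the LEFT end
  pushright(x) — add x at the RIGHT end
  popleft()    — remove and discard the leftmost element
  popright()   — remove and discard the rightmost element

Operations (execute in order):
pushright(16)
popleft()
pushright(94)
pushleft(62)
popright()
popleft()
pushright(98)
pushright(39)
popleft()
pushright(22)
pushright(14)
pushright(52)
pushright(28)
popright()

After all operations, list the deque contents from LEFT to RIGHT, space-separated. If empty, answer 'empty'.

pushright(16): [16]
popleft(): []
pushright(94): [94]
pushleft(62): [62, 94]
popright(): [62]
popleft(): []
pushright(98): [98]
pushright(39): [98, 39]
popleft(): [39]
pushright(22): [39, 22]
pushright(14): [39, 22, 14]
pushright(52): [39, 22, 14, 52]
pushright(28): [39, 22, 14, 52, 28]
popright(): [39, 22, 14, 52]

Answer: 39 22 14 52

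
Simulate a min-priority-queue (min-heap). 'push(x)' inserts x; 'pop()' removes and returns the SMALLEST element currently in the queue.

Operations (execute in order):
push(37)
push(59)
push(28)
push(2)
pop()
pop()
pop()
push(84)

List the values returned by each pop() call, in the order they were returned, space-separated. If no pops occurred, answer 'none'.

push(37): heap contents = [37]
push(59): heap contents = [37, 59]
push(28): heap contents = [28, 37, 59]
push(2): heap contents = [2, 28, 37, 59]
pop() → 2: heap contents = [28, 37, 59]
pop() → 28: heap contents = [37, 59]
pop() → 37: heap contents = [59]
push(84): heap contents = [59, 84]

Answer: 2 28 37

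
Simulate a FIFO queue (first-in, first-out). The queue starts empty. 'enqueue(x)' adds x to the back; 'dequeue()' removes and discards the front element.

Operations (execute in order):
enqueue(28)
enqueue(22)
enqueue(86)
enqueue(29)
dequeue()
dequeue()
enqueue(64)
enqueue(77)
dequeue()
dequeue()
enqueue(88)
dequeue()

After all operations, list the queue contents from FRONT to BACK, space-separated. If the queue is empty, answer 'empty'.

enqueue(28): [28]
enqueue(22): [28, 22]
enqueue(86): [28, 22, 86]
enqueue(29): [28, 22, 86, 29]
dequeue(): [22, 86, 29]
dequeue(): [86, 29]
enqueue(64): [86, 29, 64]
enqueue(77): [86, 29, 64, 77]
dequeue(): [29, 64, 77]
dequeue(): [64, 77]
enqueue(88): [64, 77, 88]
dequeue(): [77, 88]

Answer: 77 88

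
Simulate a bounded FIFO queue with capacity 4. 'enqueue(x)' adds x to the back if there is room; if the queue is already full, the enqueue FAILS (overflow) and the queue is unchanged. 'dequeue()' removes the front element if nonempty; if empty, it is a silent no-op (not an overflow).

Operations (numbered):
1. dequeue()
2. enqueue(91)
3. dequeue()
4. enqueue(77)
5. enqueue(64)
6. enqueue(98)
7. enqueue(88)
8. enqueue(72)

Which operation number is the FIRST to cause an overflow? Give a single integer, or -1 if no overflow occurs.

Answer: 8

Derivation:
1. dequeue(): empty, no-op, size=0
2. enqueue(91): size=1
3. dequeue(): size=0
4. enqueue(77): size=1
5. enqueue(64): size=2
6. enqueue(98): size=3
7. enqueue(88): size=4
8. enqueue(72): size=4=cap → OVERFLOW (fail)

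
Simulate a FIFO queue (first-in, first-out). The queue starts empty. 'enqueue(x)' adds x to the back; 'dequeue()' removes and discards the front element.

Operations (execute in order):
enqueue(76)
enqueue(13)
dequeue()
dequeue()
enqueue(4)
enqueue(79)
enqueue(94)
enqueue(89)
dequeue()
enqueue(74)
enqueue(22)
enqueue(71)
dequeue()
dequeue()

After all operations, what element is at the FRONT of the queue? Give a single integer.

Answer: 89

Derivation:
enqueue(76): queue = [76]
enqueue(13): queue = [76, 13]
dequeue(): queue = [13]
dequeue(): queue = []
enqueue(4): queue = [4]
enqueue(79): queue = [4, 79]
enqueue(94): queue = [4, 79, 94]
enqueue(89): queue = [4, 79, 94, 89]
dequeue(): queue = [79, 94, 89]
enqueue(74): queue = [79, 94, 89, 74]
enqueue(22): queue = [79, 94, 89, 74, 22]
enqueue(71): queue = [79, 94, 89, 74, 22, 71]
dequeue(): queue = [94, 89, 74, 22, 71]
dequeue(): queue = [89, 74, 22, 71]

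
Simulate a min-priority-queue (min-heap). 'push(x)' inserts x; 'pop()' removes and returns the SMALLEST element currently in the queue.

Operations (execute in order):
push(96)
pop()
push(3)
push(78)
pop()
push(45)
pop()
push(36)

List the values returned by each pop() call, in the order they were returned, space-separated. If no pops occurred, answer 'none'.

push(96): heap contents = [96]
pop() → 96: heap contents = []
push(3): heap contents = [3]
push(78): heap contents = [3, 78]
pop() → 3: heap contents = [78]
push(45): heap contents = [45, 78]
pop() → 45: heap contents = [78]
push(36): heap contents = [36, 78]

Answer: 96 3 45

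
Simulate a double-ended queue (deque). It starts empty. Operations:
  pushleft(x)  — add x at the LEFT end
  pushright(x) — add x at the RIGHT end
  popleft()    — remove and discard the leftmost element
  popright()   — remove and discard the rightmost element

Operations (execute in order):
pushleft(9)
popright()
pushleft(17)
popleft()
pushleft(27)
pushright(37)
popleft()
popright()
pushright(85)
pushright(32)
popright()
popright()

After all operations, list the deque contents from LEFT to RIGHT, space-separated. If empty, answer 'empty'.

Answer: empty

Derivation:
pushleft(9): [9]
popright(): []
pushleft(17): [17]
popleft(): []
pushleft(27): [27]
pushright(37): [27, 37]
popleft(): [37]
popright(): []
pushright(85): [85]
pushright(32): [85, 32]
popright(): [85]
popright(): []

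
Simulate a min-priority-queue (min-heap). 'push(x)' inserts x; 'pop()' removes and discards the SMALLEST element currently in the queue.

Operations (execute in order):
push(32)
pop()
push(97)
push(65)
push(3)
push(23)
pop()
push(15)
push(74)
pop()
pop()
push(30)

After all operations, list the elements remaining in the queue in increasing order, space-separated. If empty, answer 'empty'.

Answer: 30 65 74 97

Derivation:
push(32): heap contents = [32]
pop() → 32: heap contents = []
push(97): heap contents = [97]
push(65): heap contents = [65, 97]
push(3): heap contents = [3, 65, 97]
push(23): heap contents = [3, 23, 65, 97]
pop() → 3: heap contents = [23, 65, 97]
push(15): heap contents = [15, 23, 65, 97]
push(74): heap contents = [15, 23, 65, 74, 97]
pop() → 15: heap contents = [23, 65, 74, 97]
pop() → 23: heap contents = [65, 74, 97]
push(30): heap contents = [30, 65, 74, 97]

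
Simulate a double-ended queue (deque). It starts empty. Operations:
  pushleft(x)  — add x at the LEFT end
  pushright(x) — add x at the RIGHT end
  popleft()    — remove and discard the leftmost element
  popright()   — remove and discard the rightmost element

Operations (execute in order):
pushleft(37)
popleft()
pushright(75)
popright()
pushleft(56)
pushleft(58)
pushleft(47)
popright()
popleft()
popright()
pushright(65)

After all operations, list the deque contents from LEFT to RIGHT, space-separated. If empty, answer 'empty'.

Answer: 65

Derivation:
pushleft(37): [37]
popleft(): []
pushright(75): [75]
popright(): []
pushleft(56): [56]
pushleft(58): [58, 56]
pushleft(47): [47, 58, 56]
popright(): [47, 58]
popleft(): [58]
popright(): []
pushright(65): [65]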